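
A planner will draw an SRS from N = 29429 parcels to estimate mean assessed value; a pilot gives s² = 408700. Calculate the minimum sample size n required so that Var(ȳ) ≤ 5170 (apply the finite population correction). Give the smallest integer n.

79

Without fpc, n₀ = s²/D = 408700/5170 = 79.0522.
With fpc, (1 − n/N)·s²/n ≤ D requires n ≥ n₀/(1 + n₀/N) = 79.0522/(1 + 79.0522/29429) = 78.8404.
Rounding up, n = 79.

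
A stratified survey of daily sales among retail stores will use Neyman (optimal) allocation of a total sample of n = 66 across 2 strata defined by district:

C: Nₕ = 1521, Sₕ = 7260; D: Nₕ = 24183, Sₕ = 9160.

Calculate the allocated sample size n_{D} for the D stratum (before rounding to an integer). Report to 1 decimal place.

62.9

Neyman allocation: nₕ = n·NₕSₕ / Σⱼ NⱼSⱼ.
Σ NⱼSⱼ = 1521·7260 + 24183·9160 = 2.3255874 × 10^8.
n_{D} = 66·24183·9160 / (2.3255874 × 10^8) = 62.9.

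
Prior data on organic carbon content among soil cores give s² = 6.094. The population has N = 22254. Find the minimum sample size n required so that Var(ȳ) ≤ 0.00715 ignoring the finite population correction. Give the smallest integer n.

853

Without fpc, n₀ = s²/D = 6.094/0.00715 = 852.3077.
Rounding up, n = 853.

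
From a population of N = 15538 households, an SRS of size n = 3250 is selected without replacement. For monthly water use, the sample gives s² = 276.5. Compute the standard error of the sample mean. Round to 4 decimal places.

Under SRS without replacement, Var(ȳ) = (1 − f)·s²/n with f = n/N = 3250/15538 = 0.20916463.
Var(ȳ) = (1 − 0.20916463)·276.5/3250 = 0.79083537·0.085076923 = 0.06728184.
SE(ȳ) = √(0.06728184) = 0.2594.

0.2594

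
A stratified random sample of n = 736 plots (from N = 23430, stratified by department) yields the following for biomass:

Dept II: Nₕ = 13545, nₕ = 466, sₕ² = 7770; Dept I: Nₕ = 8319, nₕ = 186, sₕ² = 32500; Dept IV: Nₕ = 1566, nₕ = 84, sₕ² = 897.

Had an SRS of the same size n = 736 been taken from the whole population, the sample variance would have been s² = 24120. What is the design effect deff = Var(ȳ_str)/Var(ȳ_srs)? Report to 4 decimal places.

Var(ȳ_str) = Σ Wₕ²(1−fₕ)sₕ²/nₕ with Wₕ = Nₕ/23430:
  Dept II: (13545/23430)²·(1−466/13545)·7770/466 = 5.3807656
  Dept I: (8319/23430)²·(1−186/8319)·32500/186 = 21.535142
  Dept IV: (1566/23430)²·(1−84/1566)·897/84 = 0.045144884
  → Var(ȳ_str) = 26.961052.
Var(ȳ_srs) = (1 − 736/23430)·24120/736 = 31.74229.
deff = 26.961052 / 31.74229 = 0.8494.

0.8494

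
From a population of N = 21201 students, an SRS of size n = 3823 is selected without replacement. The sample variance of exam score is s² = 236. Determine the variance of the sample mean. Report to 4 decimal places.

Under SRS without replacement, Var(ȳ) = (1 − f)·s²/n with f = n/N = 3823/21201 = 0.18032168.
Var(ȳ) = (1 − 0.18032168)·236/3823 = 0.81967832·0.061731624 = 0.050600074.

0.0506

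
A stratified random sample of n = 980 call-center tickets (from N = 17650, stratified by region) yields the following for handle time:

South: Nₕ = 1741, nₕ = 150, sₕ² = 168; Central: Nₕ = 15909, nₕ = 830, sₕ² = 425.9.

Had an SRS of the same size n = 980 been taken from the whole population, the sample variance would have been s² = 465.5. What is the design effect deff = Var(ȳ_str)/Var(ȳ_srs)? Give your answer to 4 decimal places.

0.9030

Var(ȳ_str) = Σ Wₕ²(1−fₕ)sₕ²/nₕ with Wₕ = Nₕ/17650:
  South: (1741/17650)²·(1−150/1741)·168/150 = 0.0099585832
  Central: (15909/17650)²·(1−830/15909)·425.9/830 = 0.39514415
  → Var(ȳ_str) = 0.40510273.
Var(ȳ_srs) = (1 − 980/17650)·465.5/980 = 0.44862606.
deff = 0.40510273 / 0.44862606 = 0.9030.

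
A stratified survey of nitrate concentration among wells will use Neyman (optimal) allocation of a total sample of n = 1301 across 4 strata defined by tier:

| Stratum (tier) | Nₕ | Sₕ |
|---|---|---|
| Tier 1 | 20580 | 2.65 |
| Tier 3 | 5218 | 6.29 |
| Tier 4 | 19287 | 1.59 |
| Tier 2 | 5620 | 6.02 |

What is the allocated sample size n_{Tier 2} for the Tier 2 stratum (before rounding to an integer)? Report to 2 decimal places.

289.85

Neyman allocation: nₕ = n·NₕSₕ / Σⱼ NⱼSⱼ.
Σ NⱼSⱼ = 20580·2.65 + 5218·6.29 + 19287·1.59 + 5620·6.02 = 151856.95.
n_{Tier 2} = 1301·5620·6.02 / 151856.95 = 289.85.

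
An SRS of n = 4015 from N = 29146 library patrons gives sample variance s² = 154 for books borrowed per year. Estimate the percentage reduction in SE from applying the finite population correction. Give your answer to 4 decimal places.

7.1428

f = n/N = 4015/29146 = 0.13775475.
SE_no-fpc = √(s²/n) = 0.1958473; SE_fpc = √((1−f)s²/n) = 0.18185824.
Ratio = √(1−f) = 0.92857162. Reduction = 100·(1 − 0.92857162) = 7.1428%.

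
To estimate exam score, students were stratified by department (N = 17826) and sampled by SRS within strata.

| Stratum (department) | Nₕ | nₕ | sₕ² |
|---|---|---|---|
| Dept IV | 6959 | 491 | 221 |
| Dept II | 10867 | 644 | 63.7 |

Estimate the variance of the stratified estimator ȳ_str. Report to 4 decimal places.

0.0983

Var(ȳ_str) = Σₕ Wₕ²(1 − fₕ)sₕ²/nₕ with Wₕ = Nₕ/N, N = 17826.
Dept IV: Wₕ = 0.39038483; term = 0.39038483²·(1 − 0.07055611)·221/491 = 0.063755818.
Dept II: Wₕ = 0.60961517; term = 0.60961517²·(1 − 0.05926199)·63.7/644 = 0.034580701.
Sum = 0.098336519.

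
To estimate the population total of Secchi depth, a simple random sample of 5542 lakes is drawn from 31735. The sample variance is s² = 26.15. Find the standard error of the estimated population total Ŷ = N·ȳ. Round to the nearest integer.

Var(Ŷ) = N²·Var(ȳ) = N²·(1 − n/N)·s²/n.
f = 5542/31735 = 0.17463369; Var(ȳ) = 0.82536631·26.15/5542 = 0.0038945018.
Var(Ŷ) = 31735² · 0.0038945018 = 3.9221926 × 10^6.
SE(Ŷ) = √(3.9221926 × 10^6) = 1980.

1980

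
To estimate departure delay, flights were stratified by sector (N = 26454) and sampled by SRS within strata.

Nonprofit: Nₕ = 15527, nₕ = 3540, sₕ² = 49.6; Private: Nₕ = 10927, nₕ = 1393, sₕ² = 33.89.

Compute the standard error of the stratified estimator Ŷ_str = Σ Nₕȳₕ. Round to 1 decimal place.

2267.7

Var(Ŷ_str) = Σₕ Nₕ²(1 − fₕ)sₕ²/nₕ.
Nonprofit: 15527²·(1 − 3540/15527)·49.6/3540 = 2.6078132 × 10^6.
Private: 10927²·(1 − 1393/10927)·33.89/1393 = 2.5345248 × 10^6.
Sum = 5.142338 × 10^6.
SE = √(5.142338 × 10^6) = 2267.7.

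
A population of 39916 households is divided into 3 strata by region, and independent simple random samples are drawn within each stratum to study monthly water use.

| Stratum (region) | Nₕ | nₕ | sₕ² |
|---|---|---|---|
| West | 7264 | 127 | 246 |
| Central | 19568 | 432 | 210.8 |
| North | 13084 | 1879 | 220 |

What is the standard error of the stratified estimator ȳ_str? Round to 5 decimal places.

0.43414

Var(ȳ_str) = Σₕ Wₕ²(1 − fₕ)sₕ²/nₕ with Wₕ = Nₕ/N, N = 39916.
West: Wₕ = 0.18198216; term = 0.18198216²·(1 − 0.01748348)·246/127 = 0.063027327.
Central: Wₕ = 0.49022948; term = 0.49022948²·(1 − 0.02207686)·210.8/432 = 0.11468073.
North: Wₕ = 0.32778836; term = 0.32778836²·(1 − 0.14361052)·220/1879 = 0.010773437.
Sum = 0.18848149.
SE = √(0.18848149) = 0.43414.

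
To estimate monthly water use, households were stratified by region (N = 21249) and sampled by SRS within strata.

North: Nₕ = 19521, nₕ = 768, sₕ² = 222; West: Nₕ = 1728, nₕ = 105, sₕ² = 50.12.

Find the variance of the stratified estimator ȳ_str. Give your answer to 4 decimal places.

Var(ȳ_str) = Σₕ Wₕ²(1 − fₕ)sₕ²/nₕ with Wₕ = Nₕ/N, N = 21249.
North: Wₕ = 0.91867853; term = 0.91867853²·(1 − 0.03934225)·222/768 = 0.23436221.
West: Wₕ = 0.08132147; term = 0.08132147²·(1 − 0.06076389)·50.12/105 = 0.0029648794.
Sum = 0.23732709.

0.2373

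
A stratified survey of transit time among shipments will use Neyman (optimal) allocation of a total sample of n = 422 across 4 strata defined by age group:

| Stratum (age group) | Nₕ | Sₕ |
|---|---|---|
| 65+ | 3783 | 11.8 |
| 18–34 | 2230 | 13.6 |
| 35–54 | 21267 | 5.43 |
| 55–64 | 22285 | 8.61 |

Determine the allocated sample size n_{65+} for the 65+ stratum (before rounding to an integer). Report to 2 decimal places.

Neyman allocation: nₕ = n·NₕSₕ / Σⱼ NⱼSⱼ.
Σ NⱼSⱼ = 3783·11.8 + 2230·13.6 + 21267·5.43 + 22285·8.61 = 382321.06.
n_{65+} = 422·3783·11.8 / 382321.06 = 49.27.

49.27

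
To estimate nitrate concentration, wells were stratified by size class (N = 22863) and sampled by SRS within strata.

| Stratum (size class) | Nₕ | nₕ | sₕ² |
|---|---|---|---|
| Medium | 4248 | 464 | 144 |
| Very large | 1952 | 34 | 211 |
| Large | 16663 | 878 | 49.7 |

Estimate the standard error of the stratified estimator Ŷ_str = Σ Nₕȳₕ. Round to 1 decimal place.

6566.0

Var(Ŷ_str) = Σₕ Nₕ²(1 − fₕ)sₕ²/nₕ.
Medium: 4248²·(1 − 464/4248)·144/464 = 4.9886168 × 10^6.
Very large: 1952²·(1 − 34/1952)·211/34 = 2.3234426 × 10^7.
Large: 16663²·(1 − 878/16663)·49.7/878 = 1.4888799 × 10^7.
Sum = 4.3111842 × 10^7.
SE = √(4.3111842 × 10^7) = 6566.0.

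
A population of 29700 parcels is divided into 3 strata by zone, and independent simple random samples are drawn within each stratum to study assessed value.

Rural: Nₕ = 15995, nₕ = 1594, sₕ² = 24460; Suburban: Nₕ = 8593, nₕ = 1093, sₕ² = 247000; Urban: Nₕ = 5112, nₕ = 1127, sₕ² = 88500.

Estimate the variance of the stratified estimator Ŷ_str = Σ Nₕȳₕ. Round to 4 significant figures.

Var(Ŷ_str) = Σₕ Nₕ²(1 − fₕ)sₕ²/nₕ.
Rural: 15995²·(1 − 1594/15995)·24460/1594 = 3.5346387 × 10^9.
Suburban: 8593²·(1 − 1093/8593)·247000/1093 = 1.4564074 × 10^10.
Urban: 5112²·(1 − 1127/5112)·88500/1127 = 1.5996999 × 10^9.
Sum = 1.9698413 × 10^10.

1.970 × 10^10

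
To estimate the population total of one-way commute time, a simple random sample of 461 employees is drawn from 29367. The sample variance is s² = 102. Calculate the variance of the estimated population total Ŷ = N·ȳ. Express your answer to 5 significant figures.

Var(Ŷ) = N²·Var(ȳ) = N²·(1 − n/N)·s²/n.
f = 461/29367 = 0.01569789; Var(ȳ) = 0.98430211·102/461 = 0.21778485.
Var(Ŷ) = 29367² · 0.21778485 = 1.8782216 × 10^8.

1.8782 × 10^8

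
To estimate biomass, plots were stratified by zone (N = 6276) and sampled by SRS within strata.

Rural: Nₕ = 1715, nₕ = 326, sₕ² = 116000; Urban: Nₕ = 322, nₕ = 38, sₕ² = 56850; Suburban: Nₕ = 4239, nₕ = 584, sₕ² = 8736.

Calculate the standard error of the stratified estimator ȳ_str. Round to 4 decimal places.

Var(ȳ_str) = Σₕ Wₕ²(1 − fₕ)sₕ²/nₕ with Wₕ = Nₕ/N, N = 6276.
Rural: Wₕ = 0.27326322; term = 0.27326322²·(1 − 0.19008746)·116000/326 = 21.519932.
Urban: Wₕ = 0.05130656; term = 0.05130656²·(1 − 0.11801242)·56850/38 = 3.4734033.
Suburban: Wₕ = 0.67543021; term = 0.67543021²·(1 − 0.13776834)·8736/584 = 5.8841632.
Sum = 30.877499.
SE = √(30.877499) = 5.5568.

5.5568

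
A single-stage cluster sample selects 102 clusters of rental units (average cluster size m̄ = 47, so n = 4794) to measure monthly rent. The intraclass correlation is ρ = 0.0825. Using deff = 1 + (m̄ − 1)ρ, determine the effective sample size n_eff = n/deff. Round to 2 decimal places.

deff = 1 + (47 − 1)·0.0825 = 1 + 3.795 = 4.795.
n_eff = 4794 / 4.795 = 999.79.

999.79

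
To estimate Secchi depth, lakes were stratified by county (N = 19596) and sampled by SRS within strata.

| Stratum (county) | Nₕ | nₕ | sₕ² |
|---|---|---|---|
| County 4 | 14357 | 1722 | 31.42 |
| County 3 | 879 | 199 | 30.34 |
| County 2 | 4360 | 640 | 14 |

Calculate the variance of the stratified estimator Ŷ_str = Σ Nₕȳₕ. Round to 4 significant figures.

Var(Ŷ_str) = Σₕ Nₕ²(1 − fₕ)sₕ²/nₕ.
County 4: 14357²·(1 − 1722/14357)·31.42/1722 = 3.309878 × 10^6.
County 3: 879²·(1 − 199/879)·30.34/199 = 91129.773.
County 2: 4360²·(1 − 640/4360)·14/640 = 354795.
Sum = 3.7558028 × 10^6.

3.756 × 10^6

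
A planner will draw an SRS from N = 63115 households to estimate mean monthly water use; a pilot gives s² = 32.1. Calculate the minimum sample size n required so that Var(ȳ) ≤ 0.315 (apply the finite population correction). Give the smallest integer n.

Without fpc, n₀ = s²/D = 32.1/0.315 = 101.9048.
With fpc, (1 − n/N)·s²/n ≤ D requires n ≥ n₀/(1 + n₀/N) = 101.9048/(1 + 101.9048/63115) = 101.7405.
Rounding up, n = 102.

102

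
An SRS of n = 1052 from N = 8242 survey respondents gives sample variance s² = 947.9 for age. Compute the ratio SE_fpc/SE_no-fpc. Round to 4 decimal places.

0.9340

f = n/N = 1052/8242 = 0.12763892.
SE_no-fpc = √(s²/n) = 0.94923423; SE_fpc = √((1−f)s²/n) = 0.88658735.
Ratio = √(1−f) = 0.93400272.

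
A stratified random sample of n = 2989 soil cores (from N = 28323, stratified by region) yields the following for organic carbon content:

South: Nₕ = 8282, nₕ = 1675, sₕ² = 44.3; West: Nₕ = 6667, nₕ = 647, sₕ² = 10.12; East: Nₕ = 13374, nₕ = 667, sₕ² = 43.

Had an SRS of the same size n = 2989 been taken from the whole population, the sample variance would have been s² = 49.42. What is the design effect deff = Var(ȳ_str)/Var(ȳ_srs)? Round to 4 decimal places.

1.0984

Var(ȳ_str) = Σ Wₕ²(1−fₕ)sₕ²/nₕ with Wₕ = Nₕ/28323:
  South: (8282/28323)²·(1−1675/8282)·44.3/1675 = 0.0018040557
  West: (6667/28323)²·(1−647/6667)·10.12/647 = 7.8257266 × 10^-4
  East: (13374/28323)²·(1−667/13374)·43/667 = 0.013657414
  → Var(ȳ_str) = 0.016244042.
Var(ȳ_srs) = (1 − 2989/28323)·49.42/2989 = 0.014789086.
deff = 0.016244042 / 0.014789086 = 1.0984.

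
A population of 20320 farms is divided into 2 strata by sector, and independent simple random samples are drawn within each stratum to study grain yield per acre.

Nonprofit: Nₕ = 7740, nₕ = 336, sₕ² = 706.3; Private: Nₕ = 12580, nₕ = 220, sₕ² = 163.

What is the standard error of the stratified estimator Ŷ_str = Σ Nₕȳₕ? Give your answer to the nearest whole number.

15351

Var(Ŷ_str) = Σₕ Nₕ²(1 − fₕ)sₕ²/nₕ.
Nonprofit: 7740²·(1 − 336/7740)·706.3/336 = 1.2046401 × 10^8.
Private: 12580²·(1 − 220/12580)·163/220 = 1.1520307 × 10^8.
Sum = 2.3566708 × 10^8.
SE = √(2.3566708 × 10^8) = 15351.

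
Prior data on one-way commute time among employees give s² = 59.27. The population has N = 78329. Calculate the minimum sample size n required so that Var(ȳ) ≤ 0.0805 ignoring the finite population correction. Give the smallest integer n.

737

Without fpc, n₀ = s²/D = 59.27/0.0805 = 736.2733.
Rounding up, n = 737.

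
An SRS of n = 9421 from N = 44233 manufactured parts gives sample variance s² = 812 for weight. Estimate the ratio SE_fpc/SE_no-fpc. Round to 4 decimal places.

0.8871

f = n/N = 9421/44233 = 0.21298578.
SE_no-fpc = √(s²/n) = 0.29358206; SE_fpc = √((1−f)s²/n) = 0.26044787.
Ratio = √(1−f) = 0.88713822.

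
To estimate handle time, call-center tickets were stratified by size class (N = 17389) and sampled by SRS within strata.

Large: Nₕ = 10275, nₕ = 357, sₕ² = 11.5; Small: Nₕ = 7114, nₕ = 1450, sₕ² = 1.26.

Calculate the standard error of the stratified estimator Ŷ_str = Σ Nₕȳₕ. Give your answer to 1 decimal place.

1821.5

Var(Ŷ_str) = Σₕ Nₕ²(1 − fₕ)sₕ²/nₕ.
Large: 10275²·(1 − 357/10275)·11.5/357 = 3.282733 × 10^6.
Small: 7114²·(1 − 1450/7114)·1.26/1450 = 35013.832.
Sum = 3.3177468 × 10^6.
SE = √(3.3177468 × 10^6) = 1821.5.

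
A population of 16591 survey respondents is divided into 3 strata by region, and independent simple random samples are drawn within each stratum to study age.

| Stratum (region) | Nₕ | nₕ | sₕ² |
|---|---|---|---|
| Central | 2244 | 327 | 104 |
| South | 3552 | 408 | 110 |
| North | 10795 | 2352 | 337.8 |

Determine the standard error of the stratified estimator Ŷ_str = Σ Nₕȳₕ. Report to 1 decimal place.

Var(Ŷ_str) = Σₕ Nₕ²(1 − fₕ)sₕ²/nₕ.
Central: 2244²·(1 − 327/2244)·104/327 = 1.36814 × 10^6.
South: 3552²·(1 − 408/3552)·110/408 = 3.0108424 × 10^6.
North: 10795²·(1 − 2352/10795)·337.8/2352 = 1.3090064 × 10^7.
Sum = 1.7469046 × 10^7.
SE = √(1.7469046 × 10^7) = 4179.6.

4179.6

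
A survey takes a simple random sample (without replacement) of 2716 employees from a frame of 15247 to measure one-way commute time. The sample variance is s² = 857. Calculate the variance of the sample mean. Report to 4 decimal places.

0.2593

Under SRS without replacement, Var(ȳ) = (1 − f)·s²/n with f = n/N = 2716/15247 = 0.17813340.
Var(ȳ) = (1 − 0.17813340)·857/2716 = 0.82186660·0.31553756 = 0.25932978.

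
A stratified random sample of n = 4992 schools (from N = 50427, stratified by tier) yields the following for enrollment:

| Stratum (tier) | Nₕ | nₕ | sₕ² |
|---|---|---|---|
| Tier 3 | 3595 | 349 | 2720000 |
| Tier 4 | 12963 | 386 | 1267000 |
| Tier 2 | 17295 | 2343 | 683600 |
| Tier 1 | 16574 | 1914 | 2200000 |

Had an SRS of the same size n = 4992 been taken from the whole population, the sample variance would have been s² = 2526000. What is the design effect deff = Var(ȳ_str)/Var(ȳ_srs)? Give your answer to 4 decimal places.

Var(ȳ_str) = Σ Wₕ²(1−fₕ)sₕ²/nₕ with Wₕ = Nₕ/50427:
  Tier 3: (3595/50427)²·(1−349/3595)·2720000/349 = 35.765527
  Tier 4: (12963/50427)²·(1−386/12963)·1267000/386 = 210.4484
  Tier 2: (17295/50427)²·(1−2343/17295)·683600/2343 = 29.670397
  Tier 1: (16574/50427)²·(1−1914/16574)·2200000/1914 = 109.82869
  → Var(ȳ_str) = 385.71301.
Var(ȳ_srs) = (1 − 4992/50427)·2526000/4992 = 455.9174.
deff = 385.71301 / 455.9174 = 0.8460.

0.8460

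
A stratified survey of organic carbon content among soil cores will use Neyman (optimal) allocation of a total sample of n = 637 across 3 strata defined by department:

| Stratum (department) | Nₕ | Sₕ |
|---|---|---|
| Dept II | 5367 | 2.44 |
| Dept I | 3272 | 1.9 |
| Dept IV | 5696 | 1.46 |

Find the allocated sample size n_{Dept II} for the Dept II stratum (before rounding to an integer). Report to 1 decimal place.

Neyman allocation: nₕ = n·NₕSₕ / Σⱼ NⱼSⱼ.
Σ NⱼSⱼ = 5367·2.44 + 3272·1.9 + 5696·1.46 = 27628.44.
n_{Dept II} = 637·5367·2.44 / 27628.44 = 301.9.

301.9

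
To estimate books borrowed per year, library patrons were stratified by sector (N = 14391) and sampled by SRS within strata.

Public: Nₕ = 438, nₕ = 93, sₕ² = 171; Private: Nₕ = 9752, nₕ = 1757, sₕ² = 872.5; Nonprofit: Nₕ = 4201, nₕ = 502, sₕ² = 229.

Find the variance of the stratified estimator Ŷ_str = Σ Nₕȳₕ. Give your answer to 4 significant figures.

4.608 × 10^7

Var(Ŷ_str) = Σₕ Nₕ²(1 − fₕ)sₕ²/nₕ.
Public: 438²·(1 − 93/438)·171/93 = 277847.42.
Private: 9752²·(1 − 1757/9752)·872.5/1757 = 3.8717369 × 10^7.
Nonprofit: 4201²·(1 − 502/4201)·229/502 = 7.0887356 × 10^6.
Sum = 4.6083952 × 10^7.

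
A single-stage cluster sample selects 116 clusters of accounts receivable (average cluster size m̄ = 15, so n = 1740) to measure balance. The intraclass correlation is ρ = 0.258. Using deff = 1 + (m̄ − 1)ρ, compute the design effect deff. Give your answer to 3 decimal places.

4.612

deff = 1 + (15 − 1)·0.258 = 1 + 3.612 = 4.612.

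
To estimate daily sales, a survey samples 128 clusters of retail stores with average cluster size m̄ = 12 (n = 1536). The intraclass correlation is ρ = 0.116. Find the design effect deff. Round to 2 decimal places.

2.28

deff = 1 + (12 − 1)·0.116 = 1 + 1.276 = 2.276.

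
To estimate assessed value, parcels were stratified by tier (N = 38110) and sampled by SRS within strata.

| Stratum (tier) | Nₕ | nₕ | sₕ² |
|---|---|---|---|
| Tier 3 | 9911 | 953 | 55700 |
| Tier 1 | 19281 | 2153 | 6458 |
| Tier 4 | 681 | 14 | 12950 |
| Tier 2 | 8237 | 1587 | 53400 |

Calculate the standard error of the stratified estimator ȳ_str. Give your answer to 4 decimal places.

Var(ȳ_str) = Σₕ Wₕ²(1 − fₕ)sₕ²/nₕ with Wₕ = Nₕ/N, N = 38110.
Tier 3: Wₕ = 0.26006298; term = 0.26006298²·(1 − 0.09615579)·55700/953 = 3.5728348.
Tier 1: Wₕ = 0.50593020; term = 0.50593020²·(1 − 0.11166433)·6458/2153 = 0.68204389.
Tier 4: Wₕ = 0.01786933; term = 0.01786933²·(1 − 0.02055800)·12950/14 = 0.28929224.
Tier 2: Wₕ = 0.21613750; term = 0.21613750²·(1 − 0.19266723)·53400/1587 = 1.2690454.
Sum = 5.8132163.
SE = √(5.8132163) = 2.4111.

2.4111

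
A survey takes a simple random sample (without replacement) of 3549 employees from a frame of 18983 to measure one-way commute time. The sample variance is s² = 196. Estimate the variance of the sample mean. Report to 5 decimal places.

Under SRS without replacement, Var(ȳ) = (1 − f)·s²/n with f = n/N = 3549/18983 = 0.18695675.
Var(ȳ) = (1 − 0.18695675)·196/3549 = 0.81304325·0.055226824 = 0.044901797.

0.04490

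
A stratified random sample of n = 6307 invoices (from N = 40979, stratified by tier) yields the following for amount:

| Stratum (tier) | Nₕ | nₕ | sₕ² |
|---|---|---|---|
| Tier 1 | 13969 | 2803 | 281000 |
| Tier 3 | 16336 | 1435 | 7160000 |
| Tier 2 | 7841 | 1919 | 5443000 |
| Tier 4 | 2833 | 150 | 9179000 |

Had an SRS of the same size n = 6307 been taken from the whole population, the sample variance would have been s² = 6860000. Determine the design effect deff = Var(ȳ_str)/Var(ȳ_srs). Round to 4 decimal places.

1.1822

Var(ȳ_str) = Σ Wₕ²(1−fₕ)sₕ²/nₕ with Wₕ = Nₕ/40979:
  Tier 1: (13969/40979)²·(1−2803/13969)·281000/2803 = 9.3115815
  Tier 3: (16336/40979)²·(1−1435/16336)·7160000/1435 = 723.2685
  Tier 2: (7841/40979)²·(1−1919/7841)·5443000/1919 = 78.429691
  Tier 4: (2833/40979)²·(1−150/2833)·9179000/150 = 276.98015
  → Var(ȳ_str) = 1087.9899.
Var(ȳ_srs) = (1 − 6307/40979)·6860000/6307 = 920.27754.
deff = 1087.9899 / 920.27754 = 1.1822.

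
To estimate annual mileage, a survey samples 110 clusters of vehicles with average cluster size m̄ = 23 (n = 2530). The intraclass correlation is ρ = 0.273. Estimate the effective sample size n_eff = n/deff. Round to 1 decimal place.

deff = 1 + (23 − 1)·0.273 = 1 + 6.006 = 7.006.
n_eff = 2530 / 7.006 = 361.1.

361.1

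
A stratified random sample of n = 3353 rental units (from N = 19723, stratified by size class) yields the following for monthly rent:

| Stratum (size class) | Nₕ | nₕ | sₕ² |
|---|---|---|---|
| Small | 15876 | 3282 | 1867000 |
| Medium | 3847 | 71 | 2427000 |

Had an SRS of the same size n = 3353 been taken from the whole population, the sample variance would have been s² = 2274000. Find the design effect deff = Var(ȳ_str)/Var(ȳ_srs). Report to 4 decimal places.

Var(ȳ_str) = Σ Wₕ²(1−fₕ)sₕ²/nₕ with Wₕ = Nₕ/19723:
  Small: (15876/19723)²·(1−3282/15876)·1867000/3282 = 292.39138
  Medium: (3847/19723)²·(1−71/3847)·2427000/71 = 1276.4966
  → Var(ȳ_str) = 1568.888.
Var(ȳ_srs) = (1 − 3353/19723)·2274000/3353 = 562.90177.
deff = 1568.888 / 562.90177 = 2.7871.

2.7871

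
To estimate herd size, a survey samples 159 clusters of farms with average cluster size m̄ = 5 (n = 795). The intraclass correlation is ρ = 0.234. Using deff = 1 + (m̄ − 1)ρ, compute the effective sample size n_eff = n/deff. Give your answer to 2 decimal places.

410.64

deff = 1 + (5 − 1)·0.234 = 1 + 0.936 = 1.936.
n_eff = 795 / 1.936 = 410.64.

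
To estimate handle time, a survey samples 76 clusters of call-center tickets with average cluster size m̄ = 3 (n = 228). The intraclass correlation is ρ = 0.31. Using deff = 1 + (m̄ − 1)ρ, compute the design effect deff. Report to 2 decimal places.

1.62

deff = 1 + (3 − 1)·0.31 = 1 + 0.62 = 1.62.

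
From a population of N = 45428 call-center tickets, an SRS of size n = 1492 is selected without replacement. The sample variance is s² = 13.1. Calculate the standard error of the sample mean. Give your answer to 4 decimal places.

Under SRS without replacement, Var(ȳ) = (1 − f)·s²/n with f = n/N = 1492/45428 = 0.03284318.
Var(ȳ) = (1 − 0.03284318)·13.1/1492 = 0.96715682·0.0087801609 = 0.0084917925.
SE(ȳ) = √(0.0084917925) = 0.0922.

0.0922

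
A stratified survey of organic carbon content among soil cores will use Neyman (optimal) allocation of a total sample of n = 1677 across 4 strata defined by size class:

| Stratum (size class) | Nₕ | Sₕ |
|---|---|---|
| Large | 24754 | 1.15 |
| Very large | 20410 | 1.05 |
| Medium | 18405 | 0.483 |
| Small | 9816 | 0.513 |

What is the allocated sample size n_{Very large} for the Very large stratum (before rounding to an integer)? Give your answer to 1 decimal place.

Neyman allocation: nₕ = n·NₕSₕ / Σⱼ NⱼSⱼ.
Σ NⱼSⱼ = 24754·1.15 + 20410·1.05 + 18405·0.483 + 9816·0.513 = 63822.823.
n_{Very large} = 1677·20410·1.05 / 63822.823 = 563.1.

563.1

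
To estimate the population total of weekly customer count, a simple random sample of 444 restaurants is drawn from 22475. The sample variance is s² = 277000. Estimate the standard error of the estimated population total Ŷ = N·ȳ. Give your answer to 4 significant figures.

Var(Ŷ) = N²·Var(ȳ) = N²·(1 − n/N)·s²/n.
f = 444/22475 = 0.01975528; Var(ȳ) = 0.98024472·277000/444 = 611.54907.
Var(Ŷ) = 22475² · 611.54907 = 3.0890911 × 10^11.
SE(Ŷ) = √(3.0890911 × 10^11) = 555800.

555800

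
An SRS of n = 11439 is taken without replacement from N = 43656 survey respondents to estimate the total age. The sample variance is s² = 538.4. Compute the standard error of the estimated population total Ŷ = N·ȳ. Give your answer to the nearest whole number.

Var(Ŷ) = N²·Var(ȳ) = N²·(1 − n/N)·s²/n.
f = 11439/43656 = 0.26202584; Var(ȳ) = 0.73797416·538.4/11439 = 0.034734268.
Var(Ŷ) = 43656² · 0.034734268 = 6.6198177 × 10^7.
SE(Ŷ) = √(6.6198177 × 10^7) = 8136.

8136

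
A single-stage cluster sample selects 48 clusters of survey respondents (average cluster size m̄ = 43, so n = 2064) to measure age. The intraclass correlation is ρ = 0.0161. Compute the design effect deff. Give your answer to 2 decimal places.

deff = 1 + (43 − 1)·0.0161 = 1 + 0.6762 = 1.6762.

1.68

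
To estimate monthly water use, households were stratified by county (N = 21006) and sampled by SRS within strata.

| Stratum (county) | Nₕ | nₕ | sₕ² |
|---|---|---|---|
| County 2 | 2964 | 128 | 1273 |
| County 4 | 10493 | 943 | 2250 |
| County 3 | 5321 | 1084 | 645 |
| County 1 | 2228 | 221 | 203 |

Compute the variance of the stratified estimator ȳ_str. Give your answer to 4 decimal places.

Var(ȳ_str) = Σₕ Wₕ²(1 − fₕ)sₕ²/nₕ with Wₕ = Nₕ/N, N = 21006.
County 2: Wₕ = 0.14110254; term = 0.14110254²·(1 − 0.04318489)·1273/128 = 0.18945939.
County 4: Wₕ = 0.49952395; term = 0.49952395²·(1 − 0.08986944)·2250/943 = 0.54186007.
County 3: Wₕ = 0.25330858; term = 0.25330858²·(1 − 0.20372111)·645/1084 = 0.030401529.
County 1: Wₕ = 0.10606493; term = 0.10606493²·(1 − 0.09919210)·203/221 = 0.0093084978.
Sum = 0.77102949.

0.7710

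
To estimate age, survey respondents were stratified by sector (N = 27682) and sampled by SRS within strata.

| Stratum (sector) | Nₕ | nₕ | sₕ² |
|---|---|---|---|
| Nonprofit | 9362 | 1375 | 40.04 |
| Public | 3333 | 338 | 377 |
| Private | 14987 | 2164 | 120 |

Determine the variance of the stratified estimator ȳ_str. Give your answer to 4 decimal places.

0.0313

Var(ȳ_str) = Σₕ Wₕ²(1 − fₕ)sₕ²/nₕ with Wₕ = Nₕ/N, N = 27682.
Nonprofit: Wₕ = 0.33819811; term = 0.33819811²·(1 − 0.14687033)·40.04/1375 = 0.0028415072.
Public: Wₕ = 0.12040315; term = 0.12040315²·(1 − 0.10141014)·377/338 = 0.014529874.
Private: Wₕ = 0.54139874; term = 0.54139874²·(1 − 0.14439181)·120/2164 = 0.013906999.
Sum = 0.03127838.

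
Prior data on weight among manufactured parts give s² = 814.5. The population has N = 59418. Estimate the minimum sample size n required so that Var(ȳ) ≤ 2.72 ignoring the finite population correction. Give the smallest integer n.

Without fpc, n₀ = s²/D = 814.5/2.72 = 299.4485.
Rounding up, n = 300.

300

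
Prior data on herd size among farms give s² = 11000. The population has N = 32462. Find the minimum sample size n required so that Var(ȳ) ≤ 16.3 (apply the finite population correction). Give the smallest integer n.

Without fpc, n₀ = s²/D = 11000/16.3 = 674.8466.
With fpc, (1 − n/N)·s²/n ≤ D requires n ≥ n₀/(1 + n₀/N) = 674.8466/(1 + 674.8466/32462) = 661.1030.
Rounding up, n = 662.

662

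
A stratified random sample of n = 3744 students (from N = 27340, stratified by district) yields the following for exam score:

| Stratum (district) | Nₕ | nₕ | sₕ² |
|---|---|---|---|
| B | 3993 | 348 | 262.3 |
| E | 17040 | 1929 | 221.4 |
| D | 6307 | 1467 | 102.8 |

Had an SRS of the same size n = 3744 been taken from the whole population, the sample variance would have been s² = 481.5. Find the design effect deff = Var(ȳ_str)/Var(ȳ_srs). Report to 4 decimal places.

Var(ȳ_str) = Σ Wₕ²(1−fₕ)sₕ²/nₕ with Wₕ = Nₕ/27340:
  B: (3993/27340)²·(1−348/3993)·262.3/348 = 0.014676377
  E: (17040/27340)²·(1−1929/17040)·221.4/1929 = 0.039537678
  D: (6307/27340)²·(1−1467/6307)·102.8/1467 = 0.0028617664
  → Var(ȳ_str) = 0.057075821.
Var(ȳ_srs) = (1 − 3744/27340)·481.5/3744 = 0.11099421.
deff = 0.057075821 / 0.11099421 = 0.5142.

0.5142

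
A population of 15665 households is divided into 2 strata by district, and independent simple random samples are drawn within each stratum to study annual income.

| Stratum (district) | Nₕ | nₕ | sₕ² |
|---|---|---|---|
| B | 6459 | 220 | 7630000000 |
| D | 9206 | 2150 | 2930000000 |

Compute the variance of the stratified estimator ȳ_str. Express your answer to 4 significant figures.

Var(ȳ_str) = Σₕ Wₕ²(1 − fₕ)sₕ²/nₕ with Wₕ = Nₕ/N, N = 15665.
B: Wₕ = 0.41232046; term = 0.41232046²·(1 − 0.03406100)·7630000000/220 = 5.6953619 × 10^6.
D: Wₕ = 0.58767954; term = 0.58767954²·(1 − 0.23354334)·2930000000/2150 = 360742.99.
Sum = 6.0561049 × 10^6.

6.056 × 10^6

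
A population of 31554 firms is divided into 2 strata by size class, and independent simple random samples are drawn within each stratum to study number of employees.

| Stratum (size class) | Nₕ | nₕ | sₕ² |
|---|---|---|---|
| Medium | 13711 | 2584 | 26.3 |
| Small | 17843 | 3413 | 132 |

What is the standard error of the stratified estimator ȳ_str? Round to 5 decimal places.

Var(ȳ_str) = Σₕ Wₕ²(1 − fₕ)sₕ²/nₕ with Wₕ = Nₕ/N, N = 31554.
Medium: Wₕ = 0.43452494; term = 0.43452494²·(1 − 0.18846182)·26.3/2584 = 0.0015595583.
Small: Wₕ = 0.56547506; term = 0.56547506²·(1 − 0.19127949)·132/3413 = 0.010001451.
Sum = 0.011561009.
SE = √(0.011561009) = 0.10752.

0.10752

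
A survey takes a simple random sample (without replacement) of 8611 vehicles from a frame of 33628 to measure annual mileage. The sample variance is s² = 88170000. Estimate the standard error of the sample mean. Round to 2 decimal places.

Under SRS without replacement, Var(ȳ) = (1 − f)·s²/n with f = n/N = 8611/33628 = 0.25606637.
Var(ȳ) = (1 − 0.25606637)·88170000/8611 = 0.74393363·10239.229 = 7617.3067.
SE(ȳ) = √(7617.3067) = 87.28.

87.28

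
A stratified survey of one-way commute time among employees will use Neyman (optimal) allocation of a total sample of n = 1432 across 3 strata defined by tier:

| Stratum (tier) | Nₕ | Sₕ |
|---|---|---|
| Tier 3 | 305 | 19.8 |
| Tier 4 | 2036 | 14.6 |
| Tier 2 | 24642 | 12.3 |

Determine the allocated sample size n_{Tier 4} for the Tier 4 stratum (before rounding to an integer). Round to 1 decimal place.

Neyman allocation: nₕ = n·NₕSₕ / Σⱼ NⱼSⱼ.
Σ NⱼSⱼ = 305·19.8 + 2036·14.6 + 24642·12.3 = 338861.2.
n_{Tier 4} = 1432·2036·14.6 / 338861.2 = 125.6.

125.6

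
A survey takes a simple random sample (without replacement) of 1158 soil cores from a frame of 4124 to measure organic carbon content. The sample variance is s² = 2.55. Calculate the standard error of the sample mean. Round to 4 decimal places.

0.0398

Under SRS without replacement, Var(ȳ) = (1 − f)·s²/n with f = n/N = 1158/4124 = 0.28079534.
Var(ȳ) = (1 − 0.28079534)·2.55/1158 = 0.71920466·0.0022020725 = 0.0015837408.
SE(ȳ) = √(0.0015837408) = 0.0398.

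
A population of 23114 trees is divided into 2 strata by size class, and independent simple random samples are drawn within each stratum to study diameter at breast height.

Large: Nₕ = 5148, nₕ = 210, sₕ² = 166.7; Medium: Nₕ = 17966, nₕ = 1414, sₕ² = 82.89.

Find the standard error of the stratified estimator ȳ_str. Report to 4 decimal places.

0.2653

Var(ȳ_str) = Σₕ Wₕ²(1 − fₕ)sₕ²/nₕ with Wₕ = Nₕ/N, N = 23114.
Large: Wₕ = 0.22272216; term = 0.22272216²·(1 − 0.04079254)·166.7/210 = 0.037770759.
Medium: Wₕ = 0.77727784; term = 0.77727784²·(1 − 0.07870422)·82.89/1414 = 0.032629047.
Sum = 0.070399806.
SE = √(0.070399806) = 0.2653.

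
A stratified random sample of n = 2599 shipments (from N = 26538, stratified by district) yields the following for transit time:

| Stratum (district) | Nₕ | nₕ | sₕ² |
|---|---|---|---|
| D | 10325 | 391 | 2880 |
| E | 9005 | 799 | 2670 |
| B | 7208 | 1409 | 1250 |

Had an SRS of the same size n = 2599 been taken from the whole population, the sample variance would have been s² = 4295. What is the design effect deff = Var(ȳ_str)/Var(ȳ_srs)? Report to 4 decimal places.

0.9901

Var(ȳ_str) = Σ Wₕ²(1−fₕ)sₕ²/nₕ with Wₕ = Nₕ/26538:
  D: (10325/26538)²·(1−391/10325)·2880/391 = 1.0727378
  E: (9005/26538)²·(1−799/9005)·2670/799 = 0.35062537
  B: (7208/26538)²·(1−1409/7208)·1250/1409 = 0.052653898
  → Var(ȳ_str) = 1.4760171.
Var(ȳ_srs) = (1 − 2599/26538)·4295/2599 = 1.4907153.
deff = 1.4760171 / 1.4907153 = 0.9901.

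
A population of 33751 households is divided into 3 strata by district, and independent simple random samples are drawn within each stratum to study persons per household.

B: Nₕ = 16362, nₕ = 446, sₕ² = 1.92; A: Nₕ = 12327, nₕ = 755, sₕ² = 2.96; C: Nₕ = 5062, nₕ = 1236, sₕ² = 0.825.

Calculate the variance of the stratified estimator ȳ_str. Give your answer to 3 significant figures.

0.00149

Var(ȳ_str) = Σₕ Wₕ²(1 − fₕ)sₕ²/nₕ with Wₕ = Nₕ/N, N = 33751.
B: Wₕ = 0.48478564; term = 0.48478564²·(1 − 0.02725828)·1.92/446 = 9.8415476 × 10^-4.
A: Wₕ = 0.36523362; term = 0.36523362²·(1 − 0.06124767)·2.96/755 = 4.9095003 × 10^-4.
C: Wₕ = 0.14998074; term = 0.14998074²·(1 − 0.24417226)·0.825/1236 = 1.134826 × 10^-5.
Sum = 0.0014864531.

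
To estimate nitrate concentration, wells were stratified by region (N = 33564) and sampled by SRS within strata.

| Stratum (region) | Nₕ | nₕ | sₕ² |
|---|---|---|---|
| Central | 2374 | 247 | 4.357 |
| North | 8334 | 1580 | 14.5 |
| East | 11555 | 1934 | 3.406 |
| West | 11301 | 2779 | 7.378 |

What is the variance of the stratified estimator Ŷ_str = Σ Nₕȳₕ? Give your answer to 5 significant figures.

1.0571 × 10^6

Var(Ŷ_str) = Σₕ Nₕ²(1 − fₕ)sₕ²/nₕ.
Central: 2374²·(1 − 247/2374)·4.357/247 = 89071.509.
North: 8334²·(1 − 1580/8334)·14.5/1580 = 516565.58.
East: 11555²·(1 − 1934/11555)·3.406/1934 = 195784.51.
West: 11301²·(1 − 2779/11301)·7.378/2779 = 255686.92.
Sum = 1.0571085 × 10^6.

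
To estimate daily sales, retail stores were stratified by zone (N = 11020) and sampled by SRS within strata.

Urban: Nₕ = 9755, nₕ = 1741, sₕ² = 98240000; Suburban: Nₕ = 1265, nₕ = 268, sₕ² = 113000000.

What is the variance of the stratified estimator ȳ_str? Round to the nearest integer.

40704

Var(ȳ_str) = Σₕ Wₕ²(1 − fₕ)sₕ²/nₕ with Wₕ = Nₕ/N, N = 11020.
Urban: Wₕ = 0.88520871; term = 0.88520871²·(1 − 0.17847258)·98240000/1741 = 36324.781.
Suburban: Wₕ = 0.11479129; term = 0.11479129²·(1 − 0.21185771)·113000000/268 = 4378.9113.
Sum = 40703.692.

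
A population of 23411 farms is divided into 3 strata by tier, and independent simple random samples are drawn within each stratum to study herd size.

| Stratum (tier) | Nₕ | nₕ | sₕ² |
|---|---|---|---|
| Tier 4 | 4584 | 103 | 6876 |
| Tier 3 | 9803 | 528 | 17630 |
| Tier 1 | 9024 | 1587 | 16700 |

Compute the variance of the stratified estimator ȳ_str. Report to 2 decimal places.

9.33

Var(ȳ_str) = Σₕ Wₕ²(1 − fₕ)sₕ²/nₕ with Wₕ = Nₕ/N, N = 23411.
Tier 4: Wₕ = 0.19580539; term = 0.19580539²·(1 − 0.02246946)·6876/103 = 2.5019479.
Tier 3: Wₕ = 0.41873478; term = 0.41873478²·(1 − 0.05386106)·17630/528 = 5.5392553.
Tier 1: Wₕ = 0.38545983; term = 0.38545983²·(1 − 0.17586436)·16700/1587 = 1.2885358.
Sum = 9.329739.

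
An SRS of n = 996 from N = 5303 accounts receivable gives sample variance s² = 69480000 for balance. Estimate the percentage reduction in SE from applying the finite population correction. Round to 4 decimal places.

f = n/N = 996/5303 = 0.18781822.
SE_no-fpc = √(s²/n) = 264.11936; SE_fpc = √((1−f)s²/n) = 238.02735.
Ratio = √(1−f) = 0.90121129. Reduction = 100·(1 − 0.90121129) = 9.8789%.

9.8789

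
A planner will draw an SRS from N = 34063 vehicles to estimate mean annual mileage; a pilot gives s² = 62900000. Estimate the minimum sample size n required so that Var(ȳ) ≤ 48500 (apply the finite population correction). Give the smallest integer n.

1250

Without fpc, n₀ = s²/D = 62900000/48500 = 1296.9072.
With fpc, (1 − n/N)·s²/n ≤ D requires n ≥ n₀/(1 + n₀/N) = 1296.9072/(1 + 1296.9072/34063) = 1249.3401.
Rounding up, n = 1250.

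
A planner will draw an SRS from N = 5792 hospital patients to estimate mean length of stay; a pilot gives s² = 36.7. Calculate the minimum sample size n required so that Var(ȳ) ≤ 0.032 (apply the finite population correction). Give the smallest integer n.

Without fpc, n₀ = s²/D = 36.7/0.032 = 1146.8750.
With fpc, (1 − n/N)·s²/n ≤ D requires n ≥ n₀/(1 + n₀/N) = 1146.8750/(1 + 1146.8750/5792) = 957.3166.
Rounding up, n = 958.

958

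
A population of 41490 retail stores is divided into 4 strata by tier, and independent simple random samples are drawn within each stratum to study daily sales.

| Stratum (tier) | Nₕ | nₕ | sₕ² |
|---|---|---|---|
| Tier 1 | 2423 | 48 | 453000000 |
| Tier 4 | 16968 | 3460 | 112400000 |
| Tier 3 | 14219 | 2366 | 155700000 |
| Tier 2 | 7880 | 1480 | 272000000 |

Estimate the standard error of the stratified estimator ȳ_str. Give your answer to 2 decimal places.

Var(ȳ_str) = Σₕ Wₕ²(1 − fₕ)sₕ²/nₕ with Wₕ = Nₕ/N, N = 41490.
Tier 1: Wₕ = 0.05839961; term = 0.05839961²·(1 − 0.01981015)·453000000/48 = 31549.111.
Tier 4: Wₕ = 0.40896602; term = 0.40896602²·(1 − 0.20391325)·112400000/3460 = 4325.3878.
Tier 3: Wₕ = 0.34270909; term = 0.34270909²·(1 − 0.16639707)·155700000/2366 = 6442.9438.
Tier 2: Wₕ = 0.18992528; term = 0.18992528²·(1 − 0.18781726)·272000000/1480 = 5384.266.
Sum = 47701.709.
SE = √(47701.709) = 218.41.

218.41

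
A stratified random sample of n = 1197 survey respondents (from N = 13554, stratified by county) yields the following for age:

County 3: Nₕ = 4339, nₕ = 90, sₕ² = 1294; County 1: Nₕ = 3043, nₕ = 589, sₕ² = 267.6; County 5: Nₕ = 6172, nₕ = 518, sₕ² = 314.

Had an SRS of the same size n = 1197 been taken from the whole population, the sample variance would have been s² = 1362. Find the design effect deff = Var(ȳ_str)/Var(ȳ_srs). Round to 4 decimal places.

1.5197

Var(ȳ_str) = Σ Wₕ²(1−fₕ)sₕ²/nₕ with Wₕ = Nₕ/13554:
  County 3: (4339/13554)²·(1−90/4339)·1294/90 = 1.4428899
  County 1: (3043/13554)²·(1−589/3043)·267.6/589 = 0.018467681
  County 5: (6172/13554)²·(1−518/6172)·314/518 = 0.11514541
  → Var(ȳ_str) = 1.576503.
Var(ȳ_srs) = (1 − 1197/13554)·1362/1197 = 1.0373577.
deff = 1.576503 / 1.0373577 = 1.5197.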